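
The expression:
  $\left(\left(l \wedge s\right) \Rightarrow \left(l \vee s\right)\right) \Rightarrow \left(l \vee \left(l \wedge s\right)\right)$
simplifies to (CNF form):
$l$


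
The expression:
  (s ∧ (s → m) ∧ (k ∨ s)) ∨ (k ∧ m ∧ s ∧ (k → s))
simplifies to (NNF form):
m ∧ s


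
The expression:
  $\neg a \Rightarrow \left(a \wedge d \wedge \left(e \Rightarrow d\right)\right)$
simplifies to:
$a$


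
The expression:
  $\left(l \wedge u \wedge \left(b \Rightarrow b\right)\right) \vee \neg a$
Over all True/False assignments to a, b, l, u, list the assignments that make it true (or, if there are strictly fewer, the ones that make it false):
is false only for:
  a=True, b=False, l=False, u=False;
  a=True, b=False, l=False, u=True;
  a=True, b=False, l=True, u=False;
  a=True, b=True, l=False, u=False;
  a=True, b=True, l=False, u=True;
  a=True, b=True, l=True, u=False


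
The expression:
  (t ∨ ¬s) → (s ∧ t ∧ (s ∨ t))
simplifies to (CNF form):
s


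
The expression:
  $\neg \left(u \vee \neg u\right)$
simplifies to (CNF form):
$\text{False}$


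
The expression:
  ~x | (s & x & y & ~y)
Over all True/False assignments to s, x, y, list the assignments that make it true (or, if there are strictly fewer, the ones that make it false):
is true only for:
  s=False, x=False, y=False;
  s=False, x=False, y=True;
  s=True, x=False, y=False;
  s=True, x=False, y=True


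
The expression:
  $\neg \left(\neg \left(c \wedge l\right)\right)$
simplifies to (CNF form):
$c \wedge l$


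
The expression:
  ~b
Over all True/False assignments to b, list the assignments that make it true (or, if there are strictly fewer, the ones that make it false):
is true only for:
  b=False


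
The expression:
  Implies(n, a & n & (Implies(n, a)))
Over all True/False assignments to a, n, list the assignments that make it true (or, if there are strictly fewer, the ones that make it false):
is false only for:
  a=False, n=True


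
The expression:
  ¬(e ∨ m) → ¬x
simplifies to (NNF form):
e ∨ m ∨ ¬x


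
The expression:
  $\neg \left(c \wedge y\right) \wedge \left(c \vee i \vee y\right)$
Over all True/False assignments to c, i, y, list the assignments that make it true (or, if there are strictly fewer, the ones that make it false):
is false only for:
  c=False, i=False, y=False;
  c=True, i=False, y=True;
  c=True, i=True, y=True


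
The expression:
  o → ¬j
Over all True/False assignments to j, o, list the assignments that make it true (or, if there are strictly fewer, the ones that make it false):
is false only for:
  j=True, o=True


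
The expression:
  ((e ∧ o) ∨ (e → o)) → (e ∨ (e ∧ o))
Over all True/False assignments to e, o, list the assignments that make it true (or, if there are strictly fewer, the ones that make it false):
is true only for:
  e=True, o=False;
  e=True, o=True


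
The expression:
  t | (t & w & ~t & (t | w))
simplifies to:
t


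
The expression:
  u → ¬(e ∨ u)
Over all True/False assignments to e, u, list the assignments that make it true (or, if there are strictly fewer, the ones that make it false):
is true only for:
  e=False, u=False;
  e=True, u=False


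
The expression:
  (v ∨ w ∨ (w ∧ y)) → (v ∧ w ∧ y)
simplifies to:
(¬v ∧ ¬w) ∨ (v ∧ w ∧ y)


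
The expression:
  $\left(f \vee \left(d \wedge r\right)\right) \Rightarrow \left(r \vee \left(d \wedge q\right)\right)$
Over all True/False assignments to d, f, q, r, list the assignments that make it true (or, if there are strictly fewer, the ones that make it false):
is false only for:
  d=False, f=True, q=False, r=False;
  d=False, f=True, q=True, r=False;
  d=True, f=True, q=False, r=False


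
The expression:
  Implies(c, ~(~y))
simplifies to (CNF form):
y | ~c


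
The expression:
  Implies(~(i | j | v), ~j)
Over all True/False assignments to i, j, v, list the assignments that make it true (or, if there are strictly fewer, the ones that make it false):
is always true.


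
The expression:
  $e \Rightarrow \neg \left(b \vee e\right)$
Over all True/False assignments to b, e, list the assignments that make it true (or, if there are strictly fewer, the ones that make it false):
is true only for:
  b=False, e=False;
  b=True, e=False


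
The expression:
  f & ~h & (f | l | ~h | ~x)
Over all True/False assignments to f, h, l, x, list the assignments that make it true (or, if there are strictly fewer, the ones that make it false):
is true only for:
  f=True, h=False, l=False, x=False;
  f=True, h=False, l=False, x=True;
  f=True, h=False, l=True, x=False;
  f=True, h=False, l=True, x=True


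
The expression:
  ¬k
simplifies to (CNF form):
¬k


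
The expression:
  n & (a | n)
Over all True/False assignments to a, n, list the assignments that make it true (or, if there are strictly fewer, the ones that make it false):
is true only for:
  a=False, n=True;
  a=True, n=True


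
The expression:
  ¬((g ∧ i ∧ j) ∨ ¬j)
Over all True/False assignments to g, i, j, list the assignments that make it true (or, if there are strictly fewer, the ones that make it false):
is true only for:
  g=False, i=False, j=True;
  g=False, i=True, j=True;
  g=True, i=False, j=True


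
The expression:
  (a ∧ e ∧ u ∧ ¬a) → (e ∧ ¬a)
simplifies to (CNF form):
True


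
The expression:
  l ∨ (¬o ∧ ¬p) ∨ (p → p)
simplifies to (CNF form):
True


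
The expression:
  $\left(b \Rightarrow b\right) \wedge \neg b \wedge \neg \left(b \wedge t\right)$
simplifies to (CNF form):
$\neg b$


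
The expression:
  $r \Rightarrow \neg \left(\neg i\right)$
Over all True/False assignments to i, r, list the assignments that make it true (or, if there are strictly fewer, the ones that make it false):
is false only for:
  i=False, r=True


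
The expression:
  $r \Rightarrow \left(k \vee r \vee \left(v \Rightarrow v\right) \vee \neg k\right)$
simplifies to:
$\text{True}$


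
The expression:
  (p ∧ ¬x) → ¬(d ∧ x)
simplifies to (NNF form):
True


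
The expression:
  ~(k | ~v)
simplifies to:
v & ~k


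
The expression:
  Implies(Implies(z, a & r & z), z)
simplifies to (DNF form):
z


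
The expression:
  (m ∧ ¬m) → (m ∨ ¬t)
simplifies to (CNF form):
True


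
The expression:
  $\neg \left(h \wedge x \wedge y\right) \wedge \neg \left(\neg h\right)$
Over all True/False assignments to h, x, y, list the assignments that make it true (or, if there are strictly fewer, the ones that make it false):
is true only for:
  h=True, x=False, y=False;
  h=True, x=False, y=True;
  h=True, x=True, y=False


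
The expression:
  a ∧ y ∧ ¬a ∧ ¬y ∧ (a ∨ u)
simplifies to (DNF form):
False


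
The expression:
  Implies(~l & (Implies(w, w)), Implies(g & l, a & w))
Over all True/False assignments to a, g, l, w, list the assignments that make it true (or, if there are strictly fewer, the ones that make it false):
is always true.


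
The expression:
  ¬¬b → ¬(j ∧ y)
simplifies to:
¬b ∨ ¬j ∨ ¬y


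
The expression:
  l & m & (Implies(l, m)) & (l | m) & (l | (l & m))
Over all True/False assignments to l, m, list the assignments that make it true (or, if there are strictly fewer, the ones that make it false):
is true only for:
  l=True, m=True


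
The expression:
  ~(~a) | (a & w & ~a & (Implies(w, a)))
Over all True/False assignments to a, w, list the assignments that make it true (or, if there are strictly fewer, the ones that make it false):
is true only for:
  a=True, w=False;
  a=True, w=True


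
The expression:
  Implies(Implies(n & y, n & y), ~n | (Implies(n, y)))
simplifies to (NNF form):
y | ~n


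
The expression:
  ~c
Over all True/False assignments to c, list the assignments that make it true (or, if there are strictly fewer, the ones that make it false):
is true only for:
  c=False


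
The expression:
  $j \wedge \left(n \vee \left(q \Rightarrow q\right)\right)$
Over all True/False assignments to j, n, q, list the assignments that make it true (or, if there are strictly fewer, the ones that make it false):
is true only for:
  j=True, n=False, q=False;
  j=True, n=False, q=True;
  j=True, n=True, q=False;
  j=True, n=True, q=True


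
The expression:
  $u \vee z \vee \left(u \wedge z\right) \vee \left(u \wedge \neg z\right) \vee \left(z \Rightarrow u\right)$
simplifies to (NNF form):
$\text{True}$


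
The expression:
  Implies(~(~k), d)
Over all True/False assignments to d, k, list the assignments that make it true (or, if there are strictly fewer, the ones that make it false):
is false only for:
  d=False, k=True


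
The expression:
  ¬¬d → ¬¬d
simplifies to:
True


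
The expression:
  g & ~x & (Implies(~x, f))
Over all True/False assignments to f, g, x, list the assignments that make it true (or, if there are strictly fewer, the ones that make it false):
is true only for:
  f=True, g=True, x=False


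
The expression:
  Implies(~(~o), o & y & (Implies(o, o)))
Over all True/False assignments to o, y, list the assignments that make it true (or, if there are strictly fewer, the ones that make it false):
is false only for:
  o=True, y=False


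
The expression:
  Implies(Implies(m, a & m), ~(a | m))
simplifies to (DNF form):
~a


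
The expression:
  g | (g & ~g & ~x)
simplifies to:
g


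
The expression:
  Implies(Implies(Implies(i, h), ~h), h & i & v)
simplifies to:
h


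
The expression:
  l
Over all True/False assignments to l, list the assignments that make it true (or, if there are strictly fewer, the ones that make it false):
is true only for:
  l=True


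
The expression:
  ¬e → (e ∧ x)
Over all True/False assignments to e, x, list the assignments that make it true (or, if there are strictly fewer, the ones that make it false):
is true only for:
  e=True, x=False;
  e=True, x=True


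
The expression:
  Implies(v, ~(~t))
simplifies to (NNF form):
t | ~v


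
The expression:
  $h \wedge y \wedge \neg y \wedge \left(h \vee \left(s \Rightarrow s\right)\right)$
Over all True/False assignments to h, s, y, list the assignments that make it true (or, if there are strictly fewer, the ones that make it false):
is never true.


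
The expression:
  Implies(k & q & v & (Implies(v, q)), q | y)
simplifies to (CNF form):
True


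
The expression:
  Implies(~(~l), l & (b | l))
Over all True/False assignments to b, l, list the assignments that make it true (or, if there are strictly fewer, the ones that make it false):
is always true.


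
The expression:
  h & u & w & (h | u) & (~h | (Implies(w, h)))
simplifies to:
h & u & w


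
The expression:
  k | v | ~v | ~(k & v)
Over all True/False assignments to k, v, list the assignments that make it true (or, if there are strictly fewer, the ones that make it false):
is always true.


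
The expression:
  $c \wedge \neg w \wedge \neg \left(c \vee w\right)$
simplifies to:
$\text{False}$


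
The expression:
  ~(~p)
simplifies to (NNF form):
p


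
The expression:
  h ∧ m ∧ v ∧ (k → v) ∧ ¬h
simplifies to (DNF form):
False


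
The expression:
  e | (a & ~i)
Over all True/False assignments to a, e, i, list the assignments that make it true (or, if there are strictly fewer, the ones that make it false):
is false only for:
  a=False, e=False, i=False;
  a=False, e=False, i=True;
  a=True, e=False, i=True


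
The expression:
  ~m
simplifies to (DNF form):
~m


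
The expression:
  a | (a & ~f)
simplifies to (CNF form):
a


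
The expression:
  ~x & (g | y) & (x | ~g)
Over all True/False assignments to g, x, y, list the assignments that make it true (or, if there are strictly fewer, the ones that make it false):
is true only for:
  g=False, x=False, y=True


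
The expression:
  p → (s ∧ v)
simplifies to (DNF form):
(s ∧ v) ∨ ¬p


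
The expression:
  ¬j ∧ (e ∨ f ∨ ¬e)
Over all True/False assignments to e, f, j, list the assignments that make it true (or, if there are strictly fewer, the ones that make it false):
is true only for:
  e=False, f=False, j=False;
  e=False, f=True, j=False;
  e=True, f=False, j=False;
  e=True, f=True, j=False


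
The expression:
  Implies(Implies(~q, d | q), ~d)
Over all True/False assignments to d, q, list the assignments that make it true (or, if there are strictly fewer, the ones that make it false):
is true only for:
  d=False, q=False;
  d=False, q=True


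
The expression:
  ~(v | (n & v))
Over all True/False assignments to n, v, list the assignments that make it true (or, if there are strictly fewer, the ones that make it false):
is true only for:
  n=False, v=False;
  n=True, v=False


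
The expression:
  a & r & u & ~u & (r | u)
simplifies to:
False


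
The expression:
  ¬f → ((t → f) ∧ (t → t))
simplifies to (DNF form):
f ∨ ¬t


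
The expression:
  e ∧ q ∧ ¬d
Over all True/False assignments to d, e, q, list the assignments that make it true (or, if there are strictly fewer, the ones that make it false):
is true only for:
  d=False, e=True, q=True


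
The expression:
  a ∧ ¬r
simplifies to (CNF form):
a ∧ ¬r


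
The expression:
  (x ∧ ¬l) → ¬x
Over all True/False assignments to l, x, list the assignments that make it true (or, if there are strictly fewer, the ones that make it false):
is false only for:
  l=False, x=True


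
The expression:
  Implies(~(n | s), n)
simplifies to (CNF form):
n | s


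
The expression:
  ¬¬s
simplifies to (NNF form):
s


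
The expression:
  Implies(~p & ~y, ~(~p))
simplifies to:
p | y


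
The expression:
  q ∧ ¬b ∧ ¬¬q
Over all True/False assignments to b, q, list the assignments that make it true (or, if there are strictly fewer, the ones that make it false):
is true only for:
  b=False, q=True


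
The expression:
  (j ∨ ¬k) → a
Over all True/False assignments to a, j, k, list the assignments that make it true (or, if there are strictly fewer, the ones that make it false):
is false only for:
  a=False, j=False, k=False;
  a=False, j=True, k=False;
  a=False, j=True, k=True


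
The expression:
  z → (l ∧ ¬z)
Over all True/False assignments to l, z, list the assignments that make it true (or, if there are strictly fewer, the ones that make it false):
is true only for:
  l=False, z=False;
  l=True, z=False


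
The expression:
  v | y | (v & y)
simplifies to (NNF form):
v | y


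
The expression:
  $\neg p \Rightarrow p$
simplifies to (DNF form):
$p$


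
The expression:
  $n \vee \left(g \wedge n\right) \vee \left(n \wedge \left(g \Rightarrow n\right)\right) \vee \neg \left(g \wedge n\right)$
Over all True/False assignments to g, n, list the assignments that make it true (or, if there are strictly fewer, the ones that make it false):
is always true.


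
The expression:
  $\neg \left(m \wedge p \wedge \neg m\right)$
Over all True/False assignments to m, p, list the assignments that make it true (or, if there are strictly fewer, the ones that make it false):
is always true.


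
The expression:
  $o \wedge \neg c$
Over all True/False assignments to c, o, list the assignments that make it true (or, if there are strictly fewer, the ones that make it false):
is true only for:
  c=False, o=True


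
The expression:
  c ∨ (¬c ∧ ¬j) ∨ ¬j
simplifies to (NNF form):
c ∨ ¬j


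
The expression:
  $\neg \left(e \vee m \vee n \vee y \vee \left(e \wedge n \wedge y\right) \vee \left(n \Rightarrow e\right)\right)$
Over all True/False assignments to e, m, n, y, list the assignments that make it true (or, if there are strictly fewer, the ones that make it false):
is never true.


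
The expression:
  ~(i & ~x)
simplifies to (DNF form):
x | ~i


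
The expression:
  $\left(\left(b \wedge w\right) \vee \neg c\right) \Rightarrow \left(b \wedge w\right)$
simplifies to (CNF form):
$\left(b \vee c\right) \wedge \left(c \vee w\right)$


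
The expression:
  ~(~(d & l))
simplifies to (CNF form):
d & l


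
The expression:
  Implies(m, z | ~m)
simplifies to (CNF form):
z | ~m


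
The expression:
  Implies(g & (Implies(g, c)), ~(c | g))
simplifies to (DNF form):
~c | ~g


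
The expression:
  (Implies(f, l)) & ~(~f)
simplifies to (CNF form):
f & l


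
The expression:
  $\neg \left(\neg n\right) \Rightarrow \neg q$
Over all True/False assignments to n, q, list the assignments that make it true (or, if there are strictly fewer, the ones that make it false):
is false only for:
  n=True, q=True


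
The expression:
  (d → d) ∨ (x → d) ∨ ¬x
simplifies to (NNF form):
True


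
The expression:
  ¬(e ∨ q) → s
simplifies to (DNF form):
e ∨ q ∨ s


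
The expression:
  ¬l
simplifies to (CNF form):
¬l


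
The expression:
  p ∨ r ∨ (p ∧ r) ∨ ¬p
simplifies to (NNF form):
True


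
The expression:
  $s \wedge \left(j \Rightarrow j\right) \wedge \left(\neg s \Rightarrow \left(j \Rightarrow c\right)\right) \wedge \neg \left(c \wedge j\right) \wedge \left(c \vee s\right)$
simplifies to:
$s \wedge \left(\neg c \vee \neg j\right)$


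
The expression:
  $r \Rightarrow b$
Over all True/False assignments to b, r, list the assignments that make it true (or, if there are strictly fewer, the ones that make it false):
is false only for:
  b=False, r=True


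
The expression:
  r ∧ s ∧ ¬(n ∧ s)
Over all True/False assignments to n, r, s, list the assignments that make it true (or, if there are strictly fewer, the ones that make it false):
is true only for:
  n=False, r=True, s=True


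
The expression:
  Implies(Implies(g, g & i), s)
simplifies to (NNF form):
s | (g & ~i)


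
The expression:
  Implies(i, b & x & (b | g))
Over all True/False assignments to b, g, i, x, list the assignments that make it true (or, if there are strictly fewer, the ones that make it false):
is false only for:
  b=False, g=False, i=True, x=False;
  b=False, g=False, i=True, x=True;
  b=False, g=True, i=True, x=False;
  b=False, g=True, i=True, x=True;
  b=True, g=False, i=True, x=False;
  b=True, g=True, i=True, x=False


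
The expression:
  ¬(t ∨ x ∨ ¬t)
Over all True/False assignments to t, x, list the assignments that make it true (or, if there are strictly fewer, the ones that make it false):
is never true.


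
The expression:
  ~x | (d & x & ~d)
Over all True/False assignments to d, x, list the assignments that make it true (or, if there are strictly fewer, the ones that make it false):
is true only for:
  d=False, x=False;
  d=True, x=False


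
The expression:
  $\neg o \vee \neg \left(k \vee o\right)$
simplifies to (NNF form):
$\neg o$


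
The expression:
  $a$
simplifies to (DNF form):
$a$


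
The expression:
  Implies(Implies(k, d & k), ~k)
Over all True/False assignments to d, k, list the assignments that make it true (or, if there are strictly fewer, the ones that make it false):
is false only for:
  d=True, k=True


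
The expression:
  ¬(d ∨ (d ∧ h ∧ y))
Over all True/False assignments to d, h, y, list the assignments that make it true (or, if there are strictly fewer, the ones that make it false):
is true only for:
  d=False, h=False, y=False;
  d=False, h=False, y=True;
  d=False, h=True, y=False;
  d=False, h=True, y=True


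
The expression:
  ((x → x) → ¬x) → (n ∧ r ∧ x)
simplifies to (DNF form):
x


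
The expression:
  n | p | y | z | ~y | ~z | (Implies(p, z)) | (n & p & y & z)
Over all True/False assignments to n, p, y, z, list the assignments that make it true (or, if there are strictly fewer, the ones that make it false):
is always true.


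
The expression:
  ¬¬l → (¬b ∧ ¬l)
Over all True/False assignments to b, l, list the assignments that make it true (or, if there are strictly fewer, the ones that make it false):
is true only for:
  b=False, l=False;
  b=True, l=False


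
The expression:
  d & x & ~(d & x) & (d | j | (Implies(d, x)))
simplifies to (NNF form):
False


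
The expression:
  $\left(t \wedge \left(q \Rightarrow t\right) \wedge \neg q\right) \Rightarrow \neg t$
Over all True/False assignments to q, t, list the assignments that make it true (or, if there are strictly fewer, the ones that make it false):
is false only for:
  q=False, t=True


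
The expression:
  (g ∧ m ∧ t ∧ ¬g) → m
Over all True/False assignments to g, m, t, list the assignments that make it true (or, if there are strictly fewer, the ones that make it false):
is always true.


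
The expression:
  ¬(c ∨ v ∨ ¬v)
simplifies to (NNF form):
False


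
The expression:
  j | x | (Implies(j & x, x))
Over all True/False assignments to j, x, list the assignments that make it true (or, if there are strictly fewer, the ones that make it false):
is always true.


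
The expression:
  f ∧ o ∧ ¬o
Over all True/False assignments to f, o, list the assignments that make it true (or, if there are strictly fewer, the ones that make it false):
is never true.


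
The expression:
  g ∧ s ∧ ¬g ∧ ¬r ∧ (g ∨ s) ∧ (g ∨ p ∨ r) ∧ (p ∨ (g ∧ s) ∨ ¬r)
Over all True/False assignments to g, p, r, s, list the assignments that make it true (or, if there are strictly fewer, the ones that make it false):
is never true.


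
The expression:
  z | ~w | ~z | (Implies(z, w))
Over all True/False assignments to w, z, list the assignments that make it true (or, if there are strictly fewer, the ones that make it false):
is always true.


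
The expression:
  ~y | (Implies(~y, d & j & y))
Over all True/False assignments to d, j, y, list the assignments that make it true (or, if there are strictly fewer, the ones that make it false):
is always true.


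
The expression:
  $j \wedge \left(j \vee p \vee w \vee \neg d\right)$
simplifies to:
$j$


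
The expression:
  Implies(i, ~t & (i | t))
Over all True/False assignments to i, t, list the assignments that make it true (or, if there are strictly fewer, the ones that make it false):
is false only for:
  i=True, t=True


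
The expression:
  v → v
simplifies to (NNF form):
True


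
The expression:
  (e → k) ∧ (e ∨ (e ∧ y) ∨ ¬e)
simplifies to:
k ∨ ¬e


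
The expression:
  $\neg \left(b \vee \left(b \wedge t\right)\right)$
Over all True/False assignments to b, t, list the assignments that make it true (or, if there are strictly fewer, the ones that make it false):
is true only for:
  b=False, t=False;
  b=False, t=True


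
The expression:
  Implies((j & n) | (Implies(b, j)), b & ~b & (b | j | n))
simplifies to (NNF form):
b & ~j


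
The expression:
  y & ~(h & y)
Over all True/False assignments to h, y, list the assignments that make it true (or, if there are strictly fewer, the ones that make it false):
is true only for:
  h=False, y=True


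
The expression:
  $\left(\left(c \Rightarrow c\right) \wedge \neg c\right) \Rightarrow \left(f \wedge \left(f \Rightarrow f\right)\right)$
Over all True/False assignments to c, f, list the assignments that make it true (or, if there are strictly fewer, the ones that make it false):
is false only for:
  c=False, f=False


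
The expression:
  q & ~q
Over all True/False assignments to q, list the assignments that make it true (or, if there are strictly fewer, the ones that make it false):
is never true.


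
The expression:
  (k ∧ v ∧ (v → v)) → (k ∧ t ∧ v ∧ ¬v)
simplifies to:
¬k ∨ ¬v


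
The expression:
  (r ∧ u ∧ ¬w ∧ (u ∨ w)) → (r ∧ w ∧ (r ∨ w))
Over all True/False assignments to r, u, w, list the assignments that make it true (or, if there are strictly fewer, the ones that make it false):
is false only for:
  r=True, u=True, w=False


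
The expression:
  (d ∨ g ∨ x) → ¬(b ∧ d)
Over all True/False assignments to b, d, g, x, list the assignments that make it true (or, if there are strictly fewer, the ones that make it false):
is false only for:
  b=True, d=True, g=False, x=False;
  b=True, d=True, g=False, x=True;
  b=True, d=True, g=True, x=False;
  b=True, d=True, g=True, x=True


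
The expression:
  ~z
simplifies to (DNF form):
~z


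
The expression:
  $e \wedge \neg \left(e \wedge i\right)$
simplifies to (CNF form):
$e \wedge \neg i$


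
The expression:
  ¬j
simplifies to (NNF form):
¬j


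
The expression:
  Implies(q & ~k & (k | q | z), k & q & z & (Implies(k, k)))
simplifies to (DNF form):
k | ~q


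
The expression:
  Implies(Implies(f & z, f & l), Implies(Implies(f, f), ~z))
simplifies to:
~z | (f & ~l)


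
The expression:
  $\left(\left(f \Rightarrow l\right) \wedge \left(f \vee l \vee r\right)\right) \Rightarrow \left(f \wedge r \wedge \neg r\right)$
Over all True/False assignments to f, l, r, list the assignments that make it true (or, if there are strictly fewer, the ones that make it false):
is true only for:
  f=False, l=False, r=False;
  f=True, l=False, r=False;
  f=True, l=False, r=True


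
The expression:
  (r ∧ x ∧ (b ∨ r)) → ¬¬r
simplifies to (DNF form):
True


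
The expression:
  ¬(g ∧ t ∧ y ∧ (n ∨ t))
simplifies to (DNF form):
¬g ∨ ¬t ∨ ¬y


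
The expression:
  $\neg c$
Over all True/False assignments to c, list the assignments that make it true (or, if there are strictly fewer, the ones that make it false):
is true only for:
  c=False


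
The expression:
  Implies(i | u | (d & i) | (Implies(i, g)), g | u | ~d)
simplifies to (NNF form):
g | u | ~d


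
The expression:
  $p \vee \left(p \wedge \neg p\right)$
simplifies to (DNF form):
$p$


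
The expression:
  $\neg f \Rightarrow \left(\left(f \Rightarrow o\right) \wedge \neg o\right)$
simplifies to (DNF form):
$f \vee \neg o$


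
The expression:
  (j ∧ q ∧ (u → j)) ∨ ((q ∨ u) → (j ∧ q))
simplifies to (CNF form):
(j ∨ ¬q) ∧ (q ∨ ¬u)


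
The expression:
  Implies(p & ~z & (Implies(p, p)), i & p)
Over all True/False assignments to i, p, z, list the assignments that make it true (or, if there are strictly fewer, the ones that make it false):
is false only for:
  i=False, p=True, z=False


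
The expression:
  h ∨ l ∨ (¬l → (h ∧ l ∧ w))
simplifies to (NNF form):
h ∨ l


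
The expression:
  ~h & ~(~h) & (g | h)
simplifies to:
False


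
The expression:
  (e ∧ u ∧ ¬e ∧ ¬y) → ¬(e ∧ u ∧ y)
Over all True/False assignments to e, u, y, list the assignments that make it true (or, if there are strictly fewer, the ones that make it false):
is always true.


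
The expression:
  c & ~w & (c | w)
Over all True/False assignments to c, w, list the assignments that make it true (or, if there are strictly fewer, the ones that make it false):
is true only for:
  c=True, w=False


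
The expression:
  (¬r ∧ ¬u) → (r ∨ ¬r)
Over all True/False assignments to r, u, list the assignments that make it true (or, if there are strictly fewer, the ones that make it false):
is always true.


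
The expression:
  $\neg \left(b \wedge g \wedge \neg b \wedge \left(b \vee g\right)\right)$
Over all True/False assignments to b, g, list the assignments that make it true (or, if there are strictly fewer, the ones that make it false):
is always true.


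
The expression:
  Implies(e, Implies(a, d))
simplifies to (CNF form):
d | ~a | ~e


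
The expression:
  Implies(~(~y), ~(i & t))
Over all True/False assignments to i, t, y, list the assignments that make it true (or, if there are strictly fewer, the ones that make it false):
is false only for:
  i=True, t=True, y=True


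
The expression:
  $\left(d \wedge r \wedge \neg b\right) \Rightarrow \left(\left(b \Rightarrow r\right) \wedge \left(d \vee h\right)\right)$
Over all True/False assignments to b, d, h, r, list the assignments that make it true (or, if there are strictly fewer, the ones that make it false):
is always true.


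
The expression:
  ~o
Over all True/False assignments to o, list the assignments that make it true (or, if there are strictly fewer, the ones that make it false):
is true only for:
  o=False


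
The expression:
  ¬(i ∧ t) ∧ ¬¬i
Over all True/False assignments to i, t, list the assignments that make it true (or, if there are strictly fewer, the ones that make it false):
is true only for:
  i=True, t=False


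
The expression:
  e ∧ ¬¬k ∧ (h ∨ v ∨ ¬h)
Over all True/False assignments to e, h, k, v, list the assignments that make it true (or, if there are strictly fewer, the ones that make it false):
is true only for:
  e=True, h=False, k=True, v=False;
  e=True, h=False, k=True, v=True;
  e=True, h=True, k=True, v=False;
  e=True, h=True, k=True, v=True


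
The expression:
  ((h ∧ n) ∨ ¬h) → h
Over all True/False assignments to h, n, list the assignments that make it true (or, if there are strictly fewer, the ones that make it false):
is true only for:
  h=True, n=False;
  h=True, n=True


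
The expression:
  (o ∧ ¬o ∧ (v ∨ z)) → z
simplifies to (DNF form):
True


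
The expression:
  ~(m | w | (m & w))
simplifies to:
~m & ~w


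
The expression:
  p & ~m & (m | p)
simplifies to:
p & ~m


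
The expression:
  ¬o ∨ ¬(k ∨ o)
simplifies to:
¬o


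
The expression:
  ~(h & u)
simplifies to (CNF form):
~h | ~u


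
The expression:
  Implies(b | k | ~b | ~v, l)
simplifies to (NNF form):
l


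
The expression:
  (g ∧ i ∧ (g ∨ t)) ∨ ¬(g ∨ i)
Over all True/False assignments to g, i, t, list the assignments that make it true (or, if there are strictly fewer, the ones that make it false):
is true only for:
  g=False, i=False, t=False;
  g=False, i=False, t=True;
  g=True, i=True, t=False;
  g=True, i=True, t=True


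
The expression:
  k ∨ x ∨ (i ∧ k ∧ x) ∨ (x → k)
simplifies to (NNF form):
True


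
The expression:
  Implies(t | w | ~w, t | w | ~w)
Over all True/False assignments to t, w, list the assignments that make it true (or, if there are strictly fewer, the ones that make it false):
is always true.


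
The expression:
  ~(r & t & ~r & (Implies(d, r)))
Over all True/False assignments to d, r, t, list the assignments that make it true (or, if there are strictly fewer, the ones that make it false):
is always true.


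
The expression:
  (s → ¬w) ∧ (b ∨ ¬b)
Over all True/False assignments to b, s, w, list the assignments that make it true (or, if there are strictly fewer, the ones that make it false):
is false only for:
  b=False, s=True, w=True;
  b=True, s=True, w=True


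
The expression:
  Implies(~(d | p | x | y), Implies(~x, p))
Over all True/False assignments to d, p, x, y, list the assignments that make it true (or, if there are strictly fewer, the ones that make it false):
is false only for:
  d=False, p=False, x=False, y=False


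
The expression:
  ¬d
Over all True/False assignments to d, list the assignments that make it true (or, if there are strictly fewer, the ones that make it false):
is true only for:
  d=False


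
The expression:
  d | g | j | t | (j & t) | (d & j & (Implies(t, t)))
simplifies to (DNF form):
d | g | j | t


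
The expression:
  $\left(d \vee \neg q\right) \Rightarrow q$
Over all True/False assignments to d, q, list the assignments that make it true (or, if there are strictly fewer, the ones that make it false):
is true only for:
  d=False, q=True;
  d=True, q=True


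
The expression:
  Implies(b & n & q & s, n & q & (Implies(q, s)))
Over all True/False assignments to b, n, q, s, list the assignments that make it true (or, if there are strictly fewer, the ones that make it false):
is always true.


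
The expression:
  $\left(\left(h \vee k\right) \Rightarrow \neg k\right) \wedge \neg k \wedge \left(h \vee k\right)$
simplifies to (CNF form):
$h \wedge \neg k$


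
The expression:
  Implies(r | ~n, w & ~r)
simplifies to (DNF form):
(n & ~r) | (w & ~r)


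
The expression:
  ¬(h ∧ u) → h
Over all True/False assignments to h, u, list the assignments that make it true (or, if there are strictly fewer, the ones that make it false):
is true only for:
  h=True, u=False;
  h=True, u=True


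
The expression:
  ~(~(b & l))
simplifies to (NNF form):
b & l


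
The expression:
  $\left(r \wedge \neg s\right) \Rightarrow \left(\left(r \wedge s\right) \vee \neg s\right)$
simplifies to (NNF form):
$\text{True}$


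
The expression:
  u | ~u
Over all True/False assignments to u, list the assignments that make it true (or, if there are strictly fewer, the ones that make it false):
is always true.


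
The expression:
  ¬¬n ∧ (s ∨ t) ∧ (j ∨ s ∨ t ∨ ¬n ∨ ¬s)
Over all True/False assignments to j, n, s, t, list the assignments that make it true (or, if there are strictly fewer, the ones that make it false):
is true only for:
  j=False, n=True, s=False, t=True;
  j=False, n=True, s=True, t=False;
  j=False, n=True, s=True, t=True;
  j=True, n=True, s=False, t=True;
  j=True, n=True, s=True, t=False;
  j=True, n=True, s=True, t=True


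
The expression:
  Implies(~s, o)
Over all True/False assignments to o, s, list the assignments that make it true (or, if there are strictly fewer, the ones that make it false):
is false only for:
  o=False, s=False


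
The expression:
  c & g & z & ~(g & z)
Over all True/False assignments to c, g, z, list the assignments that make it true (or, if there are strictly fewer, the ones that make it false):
is never true.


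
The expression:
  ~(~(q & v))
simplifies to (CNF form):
q & v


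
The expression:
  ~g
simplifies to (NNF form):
~g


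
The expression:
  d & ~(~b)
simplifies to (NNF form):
b & d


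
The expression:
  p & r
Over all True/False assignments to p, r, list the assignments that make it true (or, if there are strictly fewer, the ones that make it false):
is true only for:
  p=True, r=True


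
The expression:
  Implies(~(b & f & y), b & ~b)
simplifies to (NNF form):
b & f & y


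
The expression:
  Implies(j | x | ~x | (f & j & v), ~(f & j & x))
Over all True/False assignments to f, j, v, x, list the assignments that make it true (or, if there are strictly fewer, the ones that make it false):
is false only for:
  f=True, j=True, v=False, x=True;
  f=True, j=True, v=True, x=True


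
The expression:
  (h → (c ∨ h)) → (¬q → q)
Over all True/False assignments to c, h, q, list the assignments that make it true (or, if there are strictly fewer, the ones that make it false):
is true only for:
  c=False, h=False, q=True;
  c=False, h=True, q=True;
  c=True, h=False, q=True;
  c=True, h=True, q=True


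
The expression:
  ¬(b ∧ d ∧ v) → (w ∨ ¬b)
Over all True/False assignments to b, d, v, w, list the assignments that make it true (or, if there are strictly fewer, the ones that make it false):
is false only for:
  b=True, d=False, v=False, w=False;
  b=True, d=False, v=True, w=False;
  b=True, d=True, v=False, w=False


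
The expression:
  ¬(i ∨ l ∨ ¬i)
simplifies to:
False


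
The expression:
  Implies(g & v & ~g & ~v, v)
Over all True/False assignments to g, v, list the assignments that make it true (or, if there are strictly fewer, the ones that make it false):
is always true.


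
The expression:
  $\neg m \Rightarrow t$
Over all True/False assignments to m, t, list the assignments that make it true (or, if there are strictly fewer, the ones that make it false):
is false only for:
  m=False, t=False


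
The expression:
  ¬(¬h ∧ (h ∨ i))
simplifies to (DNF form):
h ∨ ¬i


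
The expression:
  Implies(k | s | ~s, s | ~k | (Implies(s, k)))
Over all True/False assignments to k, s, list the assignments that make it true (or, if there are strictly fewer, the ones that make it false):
is always true.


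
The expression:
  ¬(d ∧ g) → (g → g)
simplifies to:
True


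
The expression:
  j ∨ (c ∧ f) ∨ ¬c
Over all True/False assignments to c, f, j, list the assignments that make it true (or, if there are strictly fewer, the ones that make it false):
is false only for:
  c=True, f=False, j=False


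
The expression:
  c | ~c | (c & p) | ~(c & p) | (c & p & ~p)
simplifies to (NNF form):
True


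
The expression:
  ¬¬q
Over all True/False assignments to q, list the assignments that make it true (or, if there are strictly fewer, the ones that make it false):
is true only for:
  q=True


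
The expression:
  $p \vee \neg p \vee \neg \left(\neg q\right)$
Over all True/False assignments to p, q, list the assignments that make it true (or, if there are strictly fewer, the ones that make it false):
is always true.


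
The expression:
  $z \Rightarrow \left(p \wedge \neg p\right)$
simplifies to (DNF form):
$\neg z$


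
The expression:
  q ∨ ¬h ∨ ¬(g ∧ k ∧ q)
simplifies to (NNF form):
True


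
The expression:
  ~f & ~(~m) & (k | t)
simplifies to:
m & ~f & (k | t)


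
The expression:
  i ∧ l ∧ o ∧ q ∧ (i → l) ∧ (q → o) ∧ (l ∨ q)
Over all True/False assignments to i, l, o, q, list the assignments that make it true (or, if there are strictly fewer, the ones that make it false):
is true only for:
  i=True, l=True, o=True, q=True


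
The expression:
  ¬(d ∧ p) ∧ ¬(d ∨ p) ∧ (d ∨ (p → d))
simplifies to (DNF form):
¬d ∧ ¬p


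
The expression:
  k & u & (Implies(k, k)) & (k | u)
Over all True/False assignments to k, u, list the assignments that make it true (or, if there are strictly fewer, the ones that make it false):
is true only for:
  k=True, u=True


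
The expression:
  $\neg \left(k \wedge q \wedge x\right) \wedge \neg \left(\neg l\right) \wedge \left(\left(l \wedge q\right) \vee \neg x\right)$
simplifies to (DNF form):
$\left(l \wedge \neg x\right) \vee \left(l \wedge q \wedge \neg k\right)$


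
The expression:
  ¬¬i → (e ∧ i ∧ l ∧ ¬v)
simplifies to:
(e ∧ l ∧ ¬v) ∨ ¬i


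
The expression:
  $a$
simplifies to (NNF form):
$a$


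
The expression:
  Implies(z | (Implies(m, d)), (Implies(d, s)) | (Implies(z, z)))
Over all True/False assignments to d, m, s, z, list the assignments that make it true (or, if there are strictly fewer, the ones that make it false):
is always true.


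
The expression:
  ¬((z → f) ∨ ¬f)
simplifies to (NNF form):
False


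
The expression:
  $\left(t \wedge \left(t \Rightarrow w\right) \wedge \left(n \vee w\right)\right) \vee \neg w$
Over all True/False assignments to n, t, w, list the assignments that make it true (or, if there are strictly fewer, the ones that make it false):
is false only for:
  n=False, t=False, w=True;
  n=True, t=False, w=True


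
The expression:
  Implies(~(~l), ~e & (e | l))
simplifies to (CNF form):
~e | ~l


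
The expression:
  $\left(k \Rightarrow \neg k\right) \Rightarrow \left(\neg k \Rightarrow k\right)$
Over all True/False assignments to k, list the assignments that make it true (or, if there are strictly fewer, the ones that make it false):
is true only for:
  k=True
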